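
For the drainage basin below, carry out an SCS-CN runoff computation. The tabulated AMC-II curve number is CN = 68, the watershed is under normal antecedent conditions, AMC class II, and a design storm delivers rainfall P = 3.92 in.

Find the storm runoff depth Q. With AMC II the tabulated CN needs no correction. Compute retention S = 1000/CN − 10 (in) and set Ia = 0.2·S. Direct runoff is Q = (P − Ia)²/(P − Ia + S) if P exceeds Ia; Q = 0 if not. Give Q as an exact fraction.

Average conditions: CN = 68 (no AMC adjustment).
S = 1000/68 − 10 = 80/17 in ≈ 4.706 in
Initial abstraction Ia = S/5 = (80/17)/5 = 16/17 ≈ 0.941 in
Since P=3.920 > Ia=0.941: effective rainfall P−Ia = 1266/425 in
Runoff Q = (P−Ia)²/(P−Ia+S) = (2.979)²/(2.979+4.706) = 801378/694025 ≈ 1.155 in

Q = 801378/694025 in ≈ 1.155 in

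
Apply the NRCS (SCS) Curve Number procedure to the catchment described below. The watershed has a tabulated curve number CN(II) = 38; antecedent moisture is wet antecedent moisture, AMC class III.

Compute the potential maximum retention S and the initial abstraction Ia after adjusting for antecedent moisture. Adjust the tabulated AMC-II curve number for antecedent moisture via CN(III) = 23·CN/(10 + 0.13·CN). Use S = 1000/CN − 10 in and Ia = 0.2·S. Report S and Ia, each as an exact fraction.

S = 3100/437 in ≈ 7.094 in; Ia = 620/437 in ≈ 1.419 in

Adjust CN=38 to AMC III: 23·38/(10 + 0.13·38) → 874 ÷ (747/50) = 43700/747 ≈ 58.501
Max retention: S = 1000/(43700/747) − 10 = 3100/437 in (≈ 7.094 in)
Ia = 0.2S: 0.2·7.094 = 1.419 in (exactly 620/437)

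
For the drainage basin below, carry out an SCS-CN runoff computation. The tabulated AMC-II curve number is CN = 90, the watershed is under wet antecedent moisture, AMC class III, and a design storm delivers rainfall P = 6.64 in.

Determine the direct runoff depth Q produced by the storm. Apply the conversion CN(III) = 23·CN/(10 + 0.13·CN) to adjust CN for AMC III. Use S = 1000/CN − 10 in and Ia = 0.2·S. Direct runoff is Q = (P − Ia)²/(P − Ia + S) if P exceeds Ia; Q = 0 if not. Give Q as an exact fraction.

Wet (AMC III): CN(III) = 23·90/(10 + 0.13·90) = 2070/(217/10) = 20700/217 ≈ 95.392
Max retention: S = 1000/(20700/217) − 10 = 100/207 in (≈ 0.483 in)
Initial abstraction Ia = S/5 = (100/207)/5 = 20/207 ≈ 0.097 in
Excess rainfall: 6.640 − 0.097 = 6.543 in; P > Ia so Q > 0
Q: (33862/5175)² ÷ (36362/5175) = 573317522/94086675 in (≈ 6.094 in)

Q = 573317522/94086675 in ≈ 6.094 in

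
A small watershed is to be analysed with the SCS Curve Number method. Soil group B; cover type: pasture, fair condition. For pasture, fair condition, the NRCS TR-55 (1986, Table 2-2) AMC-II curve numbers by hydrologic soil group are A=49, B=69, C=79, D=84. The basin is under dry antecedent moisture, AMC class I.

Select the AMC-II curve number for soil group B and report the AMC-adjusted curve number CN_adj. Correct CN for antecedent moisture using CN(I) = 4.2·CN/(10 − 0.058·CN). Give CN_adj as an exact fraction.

CN_adj = 144900/2999 ≈ 48.316

NRCS table: pasture, fair condition, soil group B → CN(II) = 69
CN(I) from CN(II)=69: (4.2·69)/(10 − 0.058·69) = 144900/2999 ≈ 48.316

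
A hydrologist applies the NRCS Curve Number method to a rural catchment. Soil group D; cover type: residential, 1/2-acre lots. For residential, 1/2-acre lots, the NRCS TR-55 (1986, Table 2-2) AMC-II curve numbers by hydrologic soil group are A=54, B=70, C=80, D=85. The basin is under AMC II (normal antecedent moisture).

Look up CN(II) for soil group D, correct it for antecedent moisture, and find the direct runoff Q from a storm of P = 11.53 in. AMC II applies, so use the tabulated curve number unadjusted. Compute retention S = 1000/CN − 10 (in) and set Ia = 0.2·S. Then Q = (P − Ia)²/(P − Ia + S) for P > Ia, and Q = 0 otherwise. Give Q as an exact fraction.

Q = 361038001/37401700 in ≈ 9.653 in

NRCS table: residential, 1/2-acre lots, soil group D → CN(II) = 85
CN(II) = 85; AMC II needs no correction.
S = 1000/85 − 10 = 30/17 in ≈ 1.765 in
Initial abstraction Ia = S/5 = (30/17)/5 = 6/17 ≈ 0.353 in
P − Ia = 11.530 − 0.353 = 19001/1700 ≈ 11.177 in (> 0, runoff occurs)
Q: (19001/1700)² ÷ (22001/1700) = 361038001/37401700 in (≈ 9.653 in)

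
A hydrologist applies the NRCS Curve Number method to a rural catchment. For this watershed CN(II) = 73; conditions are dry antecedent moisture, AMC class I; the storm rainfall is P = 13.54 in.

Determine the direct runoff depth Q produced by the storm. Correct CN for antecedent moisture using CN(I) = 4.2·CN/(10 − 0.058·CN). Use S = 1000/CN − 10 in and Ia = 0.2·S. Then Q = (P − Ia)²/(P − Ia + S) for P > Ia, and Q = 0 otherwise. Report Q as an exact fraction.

Dry (AMC I): CN(I) = 4.2·73/(10 − 0.058·73) = (1533/5)/(2883/500) = 51100/961 ≈ 53.174
Max retention: S = 1000/(51100/961) − 10 = 4500/511 in (≈ 8.806 in)
Initial abstraction Ia = S/5 = (4500/511)/5 = 900/511 ≈ 1.761 in
Excess rainfall: 13.540 − 1.761 = 11.779 in; P > Ia so Q > 0
Runoff Q = (P−Ia)²/(P−Ia+S) = (11.779)²/(11.779+8.806) = 90569096809/13437945850 ≈ 6.740 in

Q = 90569096809/13437945850 in ≈ 6.740 in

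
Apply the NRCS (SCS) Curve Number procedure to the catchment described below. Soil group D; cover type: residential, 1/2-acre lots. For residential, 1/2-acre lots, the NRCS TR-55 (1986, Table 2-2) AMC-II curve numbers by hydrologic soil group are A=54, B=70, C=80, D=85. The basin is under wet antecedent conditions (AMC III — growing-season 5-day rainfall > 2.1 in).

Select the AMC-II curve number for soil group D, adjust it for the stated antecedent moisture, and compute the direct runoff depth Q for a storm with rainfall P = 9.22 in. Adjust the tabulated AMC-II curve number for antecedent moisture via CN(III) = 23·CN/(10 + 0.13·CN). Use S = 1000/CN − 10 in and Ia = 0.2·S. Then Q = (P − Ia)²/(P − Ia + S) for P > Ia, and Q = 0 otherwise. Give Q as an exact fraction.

Q = 31417917001/3758507050 in ≈ 8.359 in

NRCS table: residential, 1/2-acre lots, soil group D → CN(II) = 85
Wet (AMC III): CN(III) = 23·85/(10 + 0.13·85) = 1955/(421/20) = 39100/421 ≈ 92.874
S = 1000/(39100/421) − 10 = 300/391 in ≈ 0.767 in
Initial abstraction Ia = S/5 = (300/391)/5 = 60/391 ≈ 0.153 in
Since P=9.220 > Ia=0.153: effective rainfall P−Ia = 177251/19550 in
Q = (177251/19550)²/((177251/19550) + 300/391) = (31417917001/382202500)/(192251/19550) = 31417917001/3758507050 in ≈ 8.359 in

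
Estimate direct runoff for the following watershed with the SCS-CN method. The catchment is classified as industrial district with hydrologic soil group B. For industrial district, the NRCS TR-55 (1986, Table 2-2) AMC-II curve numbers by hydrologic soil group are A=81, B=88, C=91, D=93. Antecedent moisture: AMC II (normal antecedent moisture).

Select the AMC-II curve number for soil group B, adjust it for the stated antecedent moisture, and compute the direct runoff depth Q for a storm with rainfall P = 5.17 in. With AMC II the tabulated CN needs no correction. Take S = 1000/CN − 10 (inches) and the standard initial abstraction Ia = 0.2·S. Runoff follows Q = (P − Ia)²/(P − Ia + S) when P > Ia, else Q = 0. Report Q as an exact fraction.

Q = 29019769/7575700 in ≈ 3.831 in

NRCS table: industrial district, soil group B → CN(II) = 88
AMC II — tabulated CN = 88 applies directly.
Max retention: S = 1000/88 − 10 = 15/11 in (≈ 1.364 in)
Ia = 0.2S: 0.2·1.364 = 0.273 in (exactly 3/11)
Excess rainfall: 5.170 − 0.273 = 4.897 in; P > Ia so Q > 0
Runoff Q = (P−Ia)²/(P−Ia+S) = (4.897)²/(4.897+1.364) = 29019769/7575700 ≈ 3.831 in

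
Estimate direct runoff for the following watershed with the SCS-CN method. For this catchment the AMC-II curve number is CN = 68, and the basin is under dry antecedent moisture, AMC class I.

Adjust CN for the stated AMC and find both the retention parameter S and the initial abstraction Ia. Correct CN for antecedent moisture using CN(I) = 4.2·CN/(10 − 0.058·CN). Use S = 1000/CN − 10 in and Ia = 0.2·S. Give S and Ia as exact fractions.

S = 4000/357 in ≈ 11.204 in; Ia = 800/357 in ≈ 2.241 in

Dry (AMC I): CN(I) = 4.2·68/(10 − 0.058·68) = (1428/5)/(757/125) = 35700/757 ≈ 47.160
S = 1000/(35700/757) − 10 = 4000/357 in ≈ 11.204 in
Initial abstraction Ia = S/5 = (4000/357)/5 = 800/357 ≈ 2.241 in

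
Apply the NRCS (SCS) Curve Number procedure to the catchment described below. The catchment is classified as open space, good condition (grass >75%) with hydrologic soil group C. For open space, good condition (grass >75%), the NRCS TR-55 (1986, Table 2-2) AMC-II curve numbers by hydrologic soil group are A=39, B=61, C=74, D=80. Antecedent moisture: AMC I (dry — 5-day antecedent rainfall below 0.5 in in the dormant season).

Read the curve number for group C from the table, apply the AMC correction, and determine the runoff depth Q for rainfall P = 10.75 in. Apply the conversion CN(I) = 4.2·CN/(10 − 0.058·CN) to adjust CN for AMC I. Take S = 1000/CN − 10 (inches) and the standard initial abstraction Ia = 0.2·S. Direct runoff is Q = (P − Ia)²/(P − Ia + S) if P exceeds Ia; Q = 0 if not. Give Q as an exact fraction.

Q = 795860521/168487788 in ≈ 4.724 in

NRCS table: open space, good condition (grass >75%), soil group C → CN(II) = 74
Dry (AMC I): CN(I) = 4.2·74/(10 − 0.058·74) = (1554/5)/(1427/250) = 77700/1427 ≈ 54.450
Max retention: S = 1000/(77700/1427) − 10 = 6500/777 in (≈ 8.366 in)
Ia = 0.2·(6500/777) = 1300/777 in ≈ 1.673 in
Since P=10.750 > Ia=1.673: effective rainfall P−Ia = 28211/3108 in
Q = (28211/3108)²/((28211/3108) + 6500/777) = (795860521/9659664)/(54211/3108) = 795860521/168487788 in ≈ 4.724 in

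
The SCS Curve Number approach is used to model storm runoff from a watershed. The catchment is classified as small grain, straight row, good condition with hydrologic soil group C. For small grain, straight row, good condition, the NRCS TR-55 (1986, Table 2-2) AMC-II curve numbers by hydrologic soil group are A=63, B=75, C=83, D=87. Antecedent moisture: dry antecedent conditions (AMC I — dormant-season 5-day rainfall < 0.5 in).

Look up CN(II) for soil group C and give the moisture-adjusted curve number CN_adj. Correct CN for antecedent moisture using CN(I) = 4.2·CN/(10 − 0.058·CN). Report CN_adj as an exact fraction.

NRCS table: small grain, straight row, good condition, soil group C → CN(II) = 83
CN(I) from CN(II)=83: (4.2·83)/(10 − 0.058·83) = 174300/2593 ≈ 67.219

CN_adj = 174300/2593 ≈ 67.219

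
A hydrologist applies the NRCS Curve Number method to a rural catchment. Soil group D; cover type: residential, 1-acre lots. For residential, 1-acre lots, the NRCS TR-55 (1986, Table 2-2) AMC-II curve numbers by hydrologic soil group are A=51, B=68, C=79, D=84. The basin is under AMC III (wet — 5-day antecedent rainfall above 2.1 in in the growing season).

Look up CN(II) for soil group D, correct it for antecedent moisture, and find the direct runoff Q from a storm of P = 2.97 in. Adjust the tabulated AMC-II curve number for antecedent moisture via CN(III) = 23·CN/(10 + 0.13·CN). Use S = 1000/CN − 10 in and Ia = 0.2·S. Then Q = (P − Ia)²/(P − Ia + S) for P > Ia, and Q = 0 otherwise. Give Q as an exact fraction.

Q = 18346973401/8474283300 in ≈ 2.165 in

NRCS table: residential, 1-acre lots, soil group D → CN(II) = 84
CN(III) from CN(II)=84: (23·84)/(10 + 0.13·84) = 48300/523 ≈ 92.352
Retention S: 1000/CN − 10 with CN=92.352 → S = 400/483 ≈ 0.828 in
Initial abstraction Ia = S/5 = (400/483)/5 = 80/483 ≈ 0.166 in
Since P=2.970 > Ia=0.166: effective rainfall P−Ia = 135451/48300 in
Q: (135451/48300)² ÷ (175451/48300) = 18346973401/8474283300 in (≈ 2.165 in)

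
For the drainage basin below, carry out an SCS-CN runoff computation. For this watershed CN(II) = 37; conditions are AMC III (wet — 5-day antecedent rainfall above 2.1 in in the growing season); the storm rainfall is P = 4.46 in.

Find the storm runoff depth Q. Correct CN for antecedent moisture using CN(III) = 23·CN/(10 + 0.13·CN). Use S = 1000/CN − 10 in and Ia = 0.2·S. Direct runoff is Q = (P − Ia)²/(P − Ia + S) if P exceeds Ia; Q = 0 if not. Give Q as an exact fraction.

Q = 16071393529/18797441150 in ≈ 0.855 in

CN(III) from CN(II)=37: (23·37)/(10 + 0.13·37) = 85100/1481 ≈ 57.461
Max retention: S = 1000/(85100/1481) − 10 = 6300/851 in (≈ 7.403 in)
Ia = 0.2·(6300/851) = 1260/851 in ≈ 1.481 in
Since P=4.460 > Ia=1.481: effective rainfall P−Ia = 126773/42550 in
Q = (126773/42550)²/((126773/42550) + 6300/851) = (16071393529/1810502500)/(441773/42550) = 16071393529/18797441150 in ≈ 0.855 in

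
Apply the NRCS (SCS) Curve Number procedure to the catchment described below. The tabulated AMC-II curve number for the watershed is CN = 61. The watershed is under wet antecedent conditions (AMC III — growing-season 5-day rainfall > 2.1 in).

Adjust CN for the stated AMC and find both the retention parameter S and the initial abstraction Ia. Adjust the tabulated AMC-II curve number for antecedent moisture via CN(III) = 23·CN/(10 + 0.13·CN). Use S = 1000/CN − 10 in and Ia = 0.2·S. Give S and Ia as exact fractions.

S = 3900/1403 in ≈ 2.780 in; Ia = 780/1403 in ≈ 0.556 in

Wet (AMC III): CN(III) = 23·61/(10 + 0.13·61) = 1403/(1793/100) = 140300/1793 ≈ 78.249
Max retention: S = 1000/(140300/1793) − 10 = 3900/1403 in (≈ 2.780 in)
Ia = 0.2S: 0.2·2.780 = 0.556 in (exactly 780/1403)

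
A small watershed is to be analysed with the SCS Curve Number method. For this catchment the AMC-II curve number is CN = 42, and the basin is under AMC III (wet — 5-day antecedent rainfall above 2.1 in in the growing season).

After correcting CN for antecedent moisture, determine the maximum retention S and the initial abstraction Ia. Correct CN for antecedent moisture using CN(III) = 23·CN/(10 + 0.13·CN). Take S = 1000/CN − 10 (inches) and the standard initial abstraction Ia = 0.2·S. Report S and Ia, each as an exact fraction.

CN(III) from CN(II)=42: (23·42)/(10 + 0.13·42) = 48300/773 ≈ 62.484
Max retention: S = 1000/(48300/773) − 10 = 2900/483 in (≈ 6.004 in)
Initial abstraction Ia = S/5 = (2900/483)/5 = 580/483 ≈ 1.201 in

S = 2900/483 in ≈ 6.004 in; Ia = 580/483 in ≈ 1.201 in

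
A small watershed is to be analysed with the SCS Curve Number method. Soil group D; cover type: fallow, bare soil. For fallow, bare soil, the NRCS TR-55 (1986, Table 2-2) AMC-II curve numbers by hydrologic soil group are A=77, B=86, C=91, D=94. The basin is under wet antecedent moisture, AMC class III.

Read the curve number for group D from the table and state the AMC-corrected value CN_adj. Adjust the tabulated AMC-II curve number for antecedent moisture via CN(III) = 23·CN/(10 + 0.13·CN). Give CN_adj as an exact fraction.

NRCS table: fallow, bare soil, soil group D → CN(II) = 94
CN(III) from CN(II)=94: (23·94)/(10 + 0.13·94) = 108100/1111 ≈ 97.300

CN_adj = 108100/1111 ≈ 97.300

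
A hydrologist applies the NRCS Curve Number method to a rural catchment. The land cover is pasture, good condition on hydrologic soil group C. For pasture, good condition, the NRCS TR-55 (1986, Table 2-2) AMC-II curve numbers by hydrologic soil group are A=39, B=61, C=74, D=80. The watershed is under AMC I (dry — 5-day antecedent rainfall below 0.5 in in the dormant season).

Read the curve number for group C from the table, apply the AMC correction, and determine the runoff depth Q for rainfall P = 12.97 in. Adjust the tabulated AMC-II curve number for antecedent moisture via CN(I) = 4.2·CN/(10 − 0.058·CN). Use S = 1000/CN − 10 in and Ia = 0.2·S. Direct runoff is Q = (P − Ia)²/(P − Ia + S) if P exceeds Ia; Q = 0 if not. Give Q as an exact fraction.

Q = 770478417361/118707651300 in ≈ 6.491 in

NRCS table: pasture, good condition, soil group C → CN(II) = 74
Dry (AMC I): CN(I) = 4.2·74/(10 − 0.058·74) = (1554/5)/(1427/250) = 77700/1427 ≈ 54.450
Retention S: 1000/CN − 10 with CN=54.450 → S = 6500/777 ≈ 8.366 in
Ia = 0.2·(6500/777) = 1300/777 in ≈ 1.673 in
Since P=12.970 > Ia=1.673: effective rainfall P−Ia = 877769/77700 in
Runoff Q = (P−Ia)²/(P−Ia+S) = (11.297)²/(11.297+8.366) = 770478417361/118707651300 ≈ 6.491 in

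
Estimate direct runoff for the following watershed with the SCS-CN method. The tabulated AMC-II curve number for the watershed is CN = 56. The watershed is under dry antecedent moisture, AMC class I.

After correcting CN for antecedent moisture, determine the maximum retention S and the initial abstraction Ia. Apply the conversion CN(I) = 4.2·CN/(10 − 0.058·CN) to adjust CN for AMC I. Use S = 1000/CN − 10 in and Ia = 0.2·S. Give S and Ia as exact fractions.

CN(I) from CN(II)=56: (4.2·56)/(10 − 0.058·56) = 7350/211 ≈ 34.834
S = 1000/(7350/211) − 10 = 2750/147 in ≈ 18.707 in
Ia = 0.2·(2750/147) = 550/147 in ≈ 3.741 in

S = 2750/147 in ≈ 18.707 in; Ia = 550/147 in ≈ 3.741 in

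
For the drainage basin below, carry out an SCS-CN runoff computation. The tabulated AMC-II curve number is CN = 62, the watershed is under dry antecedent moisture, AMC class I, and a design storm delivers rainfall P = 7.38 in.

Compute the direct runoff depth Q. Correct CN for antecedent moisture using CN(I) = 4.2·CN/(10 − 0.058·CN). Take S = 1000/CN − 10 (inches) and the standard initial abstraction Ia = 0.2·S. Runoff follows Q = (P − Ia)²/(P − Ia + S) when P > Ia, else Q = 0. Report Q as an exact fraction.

Q = 21088557961/20188128450 in ≈ 1.045 in

Dry (AMC I): CN(I) = 4.2·62/(10 − 0.058·62) = (1302/5)/(1601/250) = 65100/1601 ≈ 40.662
Retention S: 1000/CN − 10 with CN=40.662 → S = 9500/651 ≈ 14.593 in
Initial abstraction Ia = S/5 = (9500/651)/5 = 1900/651 ≈ 2.919 in
Since P=7.380 > Ia=2.919: effective rainfall P−Ia = 145219/32550 in
Runoff Q = (P−Ia)²/(P−Ia+S) = (4.461)²/(4.461+14.593) = 21088557961/20188128450 ≈ 1.045 in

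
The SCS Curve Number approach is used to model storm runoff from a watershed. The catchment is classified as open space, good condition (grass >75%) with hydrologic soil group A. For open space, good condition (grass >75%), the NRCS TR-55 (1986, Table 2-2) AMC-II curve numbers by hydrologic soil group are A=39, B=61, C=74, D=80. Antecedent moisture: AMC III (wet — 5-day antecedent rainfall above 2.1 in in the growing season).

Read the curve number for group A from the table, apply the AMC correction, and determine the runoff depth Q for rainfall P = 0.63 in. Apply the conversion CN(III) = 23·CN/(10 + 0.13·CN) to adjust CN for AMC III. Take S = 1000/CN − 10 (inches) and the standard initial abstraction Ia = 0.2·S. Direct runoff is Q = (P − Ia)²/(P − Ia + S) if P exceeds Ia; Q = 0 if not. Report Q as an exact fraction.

Q = 0 in ≈ 0.000 in

NRCS table: open space, good condition (grass >75%), soil group A → CN(II) = 39
Adjust CN=39 to AMC III: 23·39/(10 + 0.13·39) → 897 ÷ (1507/100) = 89700/1507 ≈ 59.522
Retention S: 1000/CN − 10 with CN=59.522 → S = 6100/897 ≈ 6.800 in
Ia = 0.2S: 0.2·6.800 = 1.360 in (exactly 1220/897)
P = 0.630 ≤ Ia = 1.360 in: entire storm abstracted, Q = 0.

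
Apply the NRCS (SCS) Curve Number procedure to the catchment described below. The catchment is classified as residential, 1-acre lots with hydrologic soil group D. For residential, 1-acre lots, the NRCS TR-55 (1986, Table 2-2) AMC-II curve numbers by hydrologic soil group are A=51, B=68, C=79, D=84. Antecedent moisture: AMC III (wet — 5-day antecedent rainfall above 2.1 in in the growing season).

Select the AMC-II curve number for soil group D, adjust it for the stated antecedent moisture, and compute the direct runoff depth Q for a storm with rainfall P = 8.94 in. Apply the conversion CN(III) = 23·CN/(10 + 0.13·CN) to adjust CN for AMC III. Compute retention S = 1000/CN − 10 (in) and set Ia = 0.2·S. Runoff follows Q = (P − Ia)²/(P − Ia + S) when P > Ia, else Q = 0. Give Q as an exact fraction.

NRCS table: residential, 1-acre lots, soil group D → CN(II) = 84
CN(III) from CN(II)=84: (23·84)/(10 + 0.13·84) = 48300/523 ≈ 92.352
Retention S: 1000/CN − 10 with CN=92.352 → S = 400/483 ≈ 0.828 in
Ia = 0.2S: 0.2·0.828 = 0.166 in (exactly 80/483)
Excess rainfall: 8.940 − 0.166 = 8.774 in; P > Ia so Q > 0
Q = (211901/24150)²/((211901/24150) + 400/483) = (44902033801/583222500)/(231901/24150) = 44902033801/5600409150 in ≈ 8.018 in

Q = 44902033801/5600409150 in ≈ 8.018 in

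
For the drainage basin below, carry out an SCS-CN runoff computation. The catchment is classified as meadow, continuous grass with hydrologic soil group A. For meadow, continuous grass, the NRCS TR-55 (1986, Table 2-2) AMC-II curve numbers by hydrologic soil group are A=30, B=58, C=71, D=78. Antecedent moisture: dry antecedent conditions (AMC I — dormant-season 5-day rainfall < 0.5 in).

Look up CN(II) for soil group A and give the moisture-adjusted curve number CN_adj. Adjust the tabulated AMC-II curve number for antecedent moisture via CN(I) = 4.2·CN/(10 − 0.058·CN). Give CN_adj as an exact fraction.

CN_adj = 900/59 ≈ 15.254

NRCS table: meadow, continuous grass, soil group A → CN(II) = 30
Adjust CN=30 to AMC I: 4.2·30/(10 − 0.058·30) → 126 ÷ (413/50) = 900/59 ≈ 15.254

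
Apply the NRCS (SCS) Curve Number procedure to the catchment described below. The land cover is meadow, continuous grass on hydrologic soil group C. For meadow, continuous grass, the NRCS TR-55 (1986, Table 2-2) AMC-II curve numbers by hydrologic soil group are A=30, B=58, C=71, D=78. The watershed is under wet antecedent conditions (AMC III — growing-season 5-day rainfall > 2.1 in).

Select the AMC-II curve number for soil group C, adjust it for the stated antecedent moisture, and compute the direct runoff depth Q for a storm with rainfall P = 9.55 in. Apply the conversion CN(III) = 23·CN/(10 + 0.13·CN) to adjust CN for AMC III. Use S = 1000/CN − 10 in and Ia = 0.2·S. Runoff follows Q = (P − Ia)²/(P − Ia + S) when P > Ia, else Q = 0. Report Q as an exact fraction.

Q = 90181891809/11702175980 in ≈ 7.706 in

NRCS table: meadow, continuous grass, soil group C → CN(II) = 71
Wet (AMC III): CN(III) = 23·71/(10 + 0.13·71) = 1633/(1923/100) = 163300/1923 ≈ 84.919
S = 1000/(163300/1923) − 10 = 2900/1633 in ≈ 1.776 in
Ia = 0.2S: 0.2·1.776 = 0.355 in (exactly 580/1633)
Since P=9.550 > Ia=0.355: effective rainfall P−Ia = 300303/32660 in
Runoff Q = (P−Ia)²/(P−Ia+S) = (9.195)²/(9.195+1.776) = 90181891809/11702175980 ≈ 7.706 in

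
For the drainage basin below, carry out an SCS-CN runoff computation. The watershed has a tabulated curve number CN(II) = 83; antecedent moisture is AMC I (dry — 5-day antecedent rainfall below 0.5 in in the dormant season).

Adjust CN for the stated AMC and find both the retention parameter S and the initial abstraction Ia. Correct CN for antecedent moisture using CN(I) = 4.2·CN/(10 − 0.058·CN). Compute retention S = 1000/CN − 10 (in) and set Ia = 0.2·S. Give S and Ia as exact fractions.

S = 8500/1743 in ≈ 4.877 in; Ia = 1700/1743 in ≈ 0.975 in

Adjust CN=83 to AMC I: 4.2·83/(10 − 0.058·83) → (1743/5) ÷ (2593/500) = 174300/2593 ≈ 67.219
Max retention: S = 1000/(174300/2593) − 10 = 8500/1743 in (≈ 4.877 in)
Ia = 0.2S: 0.2·4.877 = 0.975 in (exactly 1700/1743)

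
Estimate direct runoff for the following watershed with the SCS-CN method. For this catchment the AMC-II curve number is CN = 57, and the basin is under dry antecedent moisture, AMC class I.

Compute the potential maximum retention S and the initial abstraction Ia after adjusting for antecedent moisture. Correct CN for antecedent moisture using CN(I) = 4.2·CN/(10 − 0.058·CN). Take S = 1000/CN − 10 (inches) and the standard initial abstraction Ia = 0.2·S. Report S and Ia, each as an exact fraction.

S = 21500/1197 in ≈ 17.962 in; Ia = 4300/1197 in ≈ 3.592 in

Adjust CN=57 to AMC I: 4.2·57/(10 − 0.058·57) → (1197/5) ÷ (3347/500) = 119700/3347 ≈ 35.763
Max retention: S = 1000/(119700/3347) − 10 = 21500/1197 in (≈ 17.962 in)
Ia = 0.2S: 0.2·17.962 = 3.592 in (exactly 4300/1197)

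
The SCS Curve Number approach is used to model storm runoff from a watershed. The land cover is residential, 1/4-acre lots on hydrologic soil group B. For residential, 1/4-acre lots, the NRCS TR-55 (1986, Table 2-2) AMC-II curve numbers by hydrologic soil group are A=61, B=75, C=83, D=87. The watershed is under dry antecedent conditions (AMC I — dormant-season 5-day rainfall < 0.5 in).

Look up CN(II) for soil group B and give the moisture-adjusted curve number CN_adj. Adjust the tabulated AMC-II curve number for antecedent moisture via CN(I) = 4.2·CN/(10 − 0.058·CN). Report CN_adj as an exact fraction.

NRCS table: residential, 1/4-acre lots, soil group B → CN(II) = 75
Dry (AMC I): CN(I) = 4.2·75/(10 − 0.058·75) = 315/(113/20) = 6300/113 ≈ 55.752

CN_adj = 6300/113 ≈ 55.752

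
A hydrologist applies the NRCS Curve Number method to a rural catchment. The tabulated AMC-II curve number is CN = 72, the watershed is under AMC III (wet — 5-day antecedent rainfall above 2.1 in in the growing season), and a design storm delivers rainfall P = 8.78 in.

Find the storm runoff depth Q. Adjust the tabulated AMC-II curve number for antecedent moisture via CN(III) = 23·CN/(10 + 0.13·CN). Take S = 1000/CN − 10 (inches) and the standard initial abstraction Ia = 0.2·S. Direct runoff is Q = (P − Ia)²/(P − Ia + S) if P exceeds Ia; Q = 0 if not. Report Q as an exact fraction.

Q = 7634041129/1085435550 in ≈ 7.033 in

Adjust CN=72 to AMC III: 23·72/(10 + 0.13·72) → 1656 ÷ (484/25) = 10350/121 ≈ 85.537
Retention S: 1000/CN − 10 with CN=85.537 → S = 350/207 ≈ 1.691 in
Ia = 0.2·(350/207) = 70/207 in ≈ 0.338 in
Since P=8.780 > Ia=0.338: effective rainfall P−Ia = 87373/10350 in
Q: (87373/10350)² ÷ (104873/10350) = 7634041129/1085435550 in (≈ 7.033 in)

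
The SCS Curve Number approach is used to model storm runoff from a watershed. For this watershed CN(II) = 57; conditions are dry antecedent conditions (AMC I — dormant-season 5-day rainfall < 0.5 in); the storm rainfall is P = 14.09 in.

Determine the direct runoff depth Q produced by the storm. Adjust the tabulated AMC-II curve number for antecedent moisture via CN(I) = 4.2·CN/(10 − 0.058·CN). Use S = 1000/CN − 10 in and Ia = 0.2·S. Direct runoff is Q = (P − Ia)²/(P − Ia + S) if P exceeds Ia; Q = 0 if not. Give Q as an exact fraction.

Dry (AMC I): CN(I) = 4.2·57/(10 − 0.058·57) = (1197/5)/(3347/500) = 119700/3347 ≈ 35.763
Max retention: S = 1000/(119700/3347) − 10 = 21500/1197 in (≈ 17.962 in)
Ia = 0.2·(21500/1197) = 4300/1197 in ≈ 3.592 in
Excess rainfall: 14.090 − 3.592 = 10.498 in; P > Ia so Q > 0
Q: (1256573/119700)² ÷ (3406573/119700) = 1578975704329/407766788100 in (≈ 3.872 in)

Q = 1578975704329/407766788100 in ≈ 3.872 in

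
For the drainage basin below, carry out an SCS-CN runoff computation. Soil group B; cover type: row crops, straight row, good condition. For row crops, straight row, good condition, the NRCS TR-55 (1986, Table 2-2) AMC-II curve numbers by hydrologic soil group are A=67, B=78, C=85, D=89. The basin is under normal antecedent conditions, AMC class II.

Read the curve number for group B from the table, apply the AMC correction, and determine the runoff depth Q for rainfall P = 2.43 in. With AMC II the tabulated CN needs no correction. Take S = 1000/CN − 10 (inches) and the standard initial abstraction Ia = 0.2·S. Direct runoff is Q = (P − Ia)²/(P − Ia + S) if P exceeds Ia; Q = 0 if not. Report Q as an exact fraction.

NRCS table: row crops, straight row, good condition, soil group B → CN(II) = 78
AMC II — tabulated CN = 78 applies directly.
Retention S: 1000/CN − 10 with CN=78.000 → S = 110/39 ≈ 2.821 in
Initial abstraction Ia = S/5 = (110/39)/5 = 22/39 ≈ 0.564 in
Excess rainfall: 2.430 − 0.564 = 1.866 in; P > Ia so Q > 0
Q: (7277/3900)² ÷ (18277/3900) = 52954729/71280300 in (≈ 0.743 in)

Q = 52954729/71280300 in ≈ 0.743 in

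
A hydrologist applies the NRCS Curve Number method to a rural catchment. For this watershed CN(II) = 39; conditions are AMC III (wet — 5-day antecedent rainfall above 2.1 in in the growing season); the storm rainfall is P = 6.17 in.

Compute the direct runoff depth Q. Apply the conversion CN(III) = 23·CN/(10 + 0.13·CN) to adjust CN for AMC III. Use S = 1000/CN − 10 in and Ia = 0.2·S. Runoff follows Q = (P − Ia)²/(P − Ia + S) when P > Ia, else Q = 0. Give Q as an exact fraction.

Q = 186148239601/93417975300 in ≈ 1.993 in

Adjust CN=39 to AMC III: 23·39/(10 + 0.13·39) → 897 ÷ (1507/100) = 89700/1507 ≈ 59.522
S = 1000/(89700/1507) − 10 = 6100/897 in ≈ 6.800 in
Initial abstraction Ia = S/5 = (6100/897)/5 = 1220/897 ≈ 1.360 in
Since P=6.170 > Ia=1.360: effective rainfall P−Ia = 431449/89700 in
Runoff Q = (P−Ia)²/(P−Ia+S) = (4.810)²/(4.810+6.800) = 186148239601/93417975300 ≈ 1.993 in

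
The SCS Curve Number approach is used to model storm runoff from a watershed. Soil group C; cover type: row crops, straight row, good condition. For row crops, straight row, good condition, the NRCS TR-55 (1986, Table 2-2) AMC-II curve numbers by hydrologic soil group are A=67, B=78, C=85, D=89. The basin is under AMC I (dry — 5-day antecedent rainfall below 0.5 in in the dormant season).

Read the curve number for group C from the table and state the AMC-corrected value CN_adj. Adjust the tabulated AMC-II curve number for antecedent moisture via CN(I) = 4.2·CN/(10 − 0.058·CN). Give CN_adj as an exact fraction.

CN_adj = 11900/169 ≈ 70.414

NRCS table: row crops, straight row, good condition, soil group C → CN(II) = 85
Dry (AMC I): CN(I) = 4.2·85/(10 − 0.058·85) = 357/(507/100) = 11900/169 ≈ 70.414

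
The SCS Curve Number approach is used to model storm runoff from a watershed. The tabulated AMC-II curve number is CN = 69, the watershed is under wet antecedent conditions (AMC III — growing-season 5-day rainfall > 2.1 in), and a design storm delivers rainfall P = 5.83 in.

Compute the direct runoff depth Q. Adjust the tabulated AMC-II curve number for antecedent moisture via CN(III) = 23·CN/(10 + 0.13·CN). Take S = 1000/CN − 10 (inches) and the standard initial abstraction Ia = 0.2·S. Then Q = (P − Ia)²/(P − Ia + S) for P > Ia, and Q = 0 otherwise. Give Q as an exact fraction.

Q = 745150494841/186190172700 in ≈ 4.002 in

Adjust CN=69 to AMC III: 23·69/(10 + 0.13·69) → 1587 ÷ (1897/100) = 158700/1897 ≈ 83.658
Retention S: 1000/CN − 10 with CN=83.658 → S = 3100/1587 ≈ 1.953 in
Initial abstraction Ia = S/5 = (3100/1587)/5 = 620/1587 ≈ 0.391 in
Excess rainfall: 5.830 − 0.391 = 5.439 in; P > Ia so Q > 0
Q = (863221/158700)²/((863221/158700) + 3100/1587) = (745150494841/25185690000)/(1173221/158700) = 745150494841/186190172700 in ≈ 4.002 in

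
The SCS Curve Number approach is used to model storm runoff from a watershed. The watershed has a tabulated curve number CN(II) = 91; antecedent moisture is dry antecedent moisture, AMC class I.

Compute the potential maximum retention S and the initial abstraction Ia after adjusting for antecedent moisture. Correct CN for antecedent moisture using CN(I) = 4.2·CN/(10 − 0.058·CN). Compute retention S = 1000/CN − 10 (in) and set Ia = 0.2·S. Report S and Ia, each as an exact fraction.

Dry (AMC I): CN(I) = 4.2·91/(10 − 0.058·91) = (1911/5)/(2361/500) = 63700/787 ≈ 80.940
S = 1000/(63700/787) − 10 = 1500/637 in ≈ 2.355 in
Ia = 0.2·(1500/637) = 300/637 in ≈ 0.471 in

S = 1500/637 in ≈ 2.355 in; Ia = 300/637 in ≈ 0.471 in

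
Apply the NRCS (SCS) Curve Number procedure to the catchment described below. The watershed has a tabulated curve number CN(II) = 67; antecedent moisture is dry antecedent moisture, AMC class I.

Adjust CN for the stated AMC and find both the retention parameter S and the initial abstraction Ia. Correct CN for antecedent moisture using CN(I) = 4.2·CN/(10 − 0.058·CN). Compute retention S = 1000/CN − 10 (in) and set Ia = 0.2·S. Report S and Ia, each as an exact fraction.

S = 5500/469 in ≈ 11.727 in; Ia = 1100/469 in ≈ 2.345 in

CN(I) from CN(II)=67: (4.2·67)/(10 − 0.058·67) = 46900/1019 ≈ 46.026
Max retention: S = 1000/(46900/1019) − 10 = 5500/469 in (≈ 11.727 in)
Initial abstraction Ia = S/5 = (5500/469)/5 = 1100/469 ≈ 2.345 in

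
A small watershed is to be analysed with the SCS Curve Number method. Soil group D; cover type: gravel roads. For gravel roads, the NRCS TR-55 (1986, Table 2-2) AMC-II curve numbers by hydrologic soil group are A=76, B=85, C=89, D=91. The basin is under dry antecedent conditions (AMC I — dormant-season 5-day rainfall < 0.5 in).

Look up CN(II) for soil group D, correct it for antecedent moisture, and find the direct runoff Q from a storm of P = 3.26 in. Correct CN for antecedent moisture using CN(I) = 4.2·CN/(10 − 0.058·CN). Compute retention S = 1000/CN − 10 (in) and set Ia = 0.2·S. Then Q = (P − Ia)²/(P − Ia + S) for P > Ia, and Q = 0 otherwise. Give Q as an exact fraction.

Q = 7890946561/5218017350 in ≈ 1.512 in

NRCS table: gravel roads, soil group D → CN(II) = 91
Dry (AMC I): CN(I) = 4.2·91/(10 − 0.058·91) = (1911/5)/(2361/500) = 63700/787 ≈ 80.940
Retention S: 1000/CN − 10 with CN=80.940 → S = 1500/637 ≈ 2.355 in
Ia = 0.2·(1500/637) = 300/637 in ≈ 0.471 in
P − Ia = 3.260 − 0.471 = 88831/31850 ≈ 2.789 in (> 0, runoff occurs)
Runoff Q = (P−Ia)²/(P−Ia+S) = (2.789)²/(2.789+2.355) = 7890946561/5218017350 ≈ 1.512 in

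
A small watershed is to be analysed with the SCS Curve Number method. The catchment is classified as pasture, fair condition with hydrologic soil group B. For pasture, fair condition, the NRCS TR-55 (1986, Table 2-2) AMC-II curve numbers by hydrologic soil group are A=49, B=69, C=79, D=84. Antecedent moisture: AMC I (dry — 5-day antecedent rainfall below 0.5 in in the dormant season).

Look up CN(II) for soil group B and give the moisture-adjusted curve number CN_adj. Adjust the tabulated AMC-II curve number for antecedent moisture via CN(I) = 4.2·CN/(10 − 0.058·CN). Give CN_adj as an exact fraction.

CN_adj = 144900/2999 ≈ 48.316

NRCS table: pasture, fair condition, soil group B → CN(II) = 69
Dry (AMC I): CN(I) = 4.2·69/(10 − 0.058·69) = (1449/5)/(2999/500) = 144900/2999 ≈ 48.316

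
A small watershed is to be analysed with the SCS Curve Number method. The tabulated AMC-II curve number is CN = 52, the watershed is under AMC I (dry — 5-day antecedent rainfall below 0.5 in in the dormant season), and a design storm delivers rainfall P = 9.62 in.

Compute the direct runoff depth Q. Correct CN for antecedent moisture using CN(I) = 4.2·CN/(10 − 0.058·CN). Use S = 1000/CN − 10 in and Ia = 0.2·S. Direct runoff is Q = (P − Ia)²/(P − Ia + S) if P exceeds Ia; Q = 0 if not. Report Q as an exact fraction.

CN(I) from CN(II)=52: (4.2·52)/(10 − 0.058·52) = 9100/291 ≈ 31.271
Retention S: 1000/CN − 10 with CN=31.271 → S = 2000/91 ≈ 21.978 in
Initial abstraction Ia = S/5 = (2000/91)/5 = 400/91 ≈ 4.396 in
Since P=9.620 > Ia=4.396: effective rainfall P−Ia = 23771/4550 in
Q: (23771/4550)² ÷ (123771/4550) = 565060441/563158050 in (≈ 1.003 in)

Q = 565060441/563158050 in ≈ 1.003 in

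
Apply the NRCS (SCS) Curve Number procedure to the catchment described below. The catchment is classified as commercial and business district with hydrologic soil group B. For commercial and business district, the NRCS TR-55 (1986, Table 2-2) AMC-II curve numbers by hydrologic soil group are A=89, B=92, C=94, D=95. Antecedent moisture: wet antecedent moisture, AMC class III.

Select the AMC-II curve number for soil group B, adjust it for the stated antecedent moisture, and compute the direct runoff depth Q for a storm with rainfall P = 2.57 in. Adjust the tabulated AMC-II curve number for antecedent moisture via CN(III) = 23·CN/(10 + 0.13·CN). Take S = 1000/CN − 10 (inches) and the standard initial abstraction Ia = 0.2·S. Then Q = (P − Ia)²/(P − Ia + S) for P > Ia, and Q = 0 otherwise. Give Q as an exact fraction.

Q = 17411594209/8038313700 in ≈ 2.166 in

NRCS table: commercial and business district, soil group B → CN(II) = 92
Adjust CN=92 to AMC III: 23·92/(10 + 0.13·92) → 2116 ÷ (549/25) = 52900/549 ≈ 96.357
Retention S: 1000/CN − 10 with CN=96.357 → S = 200/529 ≈ 0.378 in
Initial abstraction Ia = S/5 = (200/529)/5 = 40/529 ≈ 0.076 in
Excess rainfall: 2.570 − 0.076 = 2.494 in; P > Ia so Q > 0
Q: (131953/52900)² ÷ (151953/52900) = 17411594209/8038313700 in (≈ 2.166 in)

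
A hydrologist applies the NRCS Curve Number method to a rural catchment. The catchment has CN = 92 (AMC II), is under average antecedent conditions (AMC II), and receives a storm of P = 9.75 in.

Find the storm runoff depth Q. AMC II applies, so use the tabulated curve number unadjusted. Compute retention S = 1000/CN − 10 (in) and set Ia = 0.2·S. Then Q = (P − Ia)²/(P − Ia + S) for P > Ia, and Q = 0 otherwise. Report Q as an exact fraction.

Q = 776161/88412 in ≈ 8.779 in

CN(II) = 92; AMC II needs no correction.
Retention S: 1000/CN − 10 with CN=92.000 → S = 20/23 ≈ 0.870 in
Ia = 0.2·(20/23) = 4/23 in ≈ 0.174 in
P − Ia = 9.750 − 0.174 = 881/92 ≈ 9.576 in (> 0, runoff occurs)
Q = (881/92)²/((881/92) + 20/23) = (776161/8464)/(961/92) = 776161/88412 in ≈ 8.779 in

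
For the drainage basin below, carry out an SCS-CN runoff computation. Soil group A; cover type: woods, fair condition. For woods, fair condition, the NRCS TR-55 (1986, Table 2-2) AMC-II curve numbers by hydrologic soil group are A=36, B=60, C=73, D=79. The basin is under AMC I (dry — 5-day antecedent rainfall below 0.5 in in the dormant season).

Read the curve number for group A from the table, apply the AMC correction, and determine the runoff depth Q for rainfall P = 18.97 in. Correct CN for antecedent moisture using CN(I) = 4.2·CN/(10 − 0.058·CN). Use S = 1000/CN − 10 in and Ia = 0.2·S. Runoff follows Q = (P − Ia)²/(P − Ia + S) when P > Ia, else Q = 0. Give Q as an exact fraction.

Q = 39415352089/18872273700 in ≈ 2.089 in

NRCS table: woods, fair condition, soil group A → CN(II) = 36
CN(I) from CN(II)=36: (4.2·36)/(10 − 0.058·36) = 18900/989 ≈ 19.110
Max retention: S = 1000/(18900/989) − 10 = 8000/189 in (≈ 42.328 in)
Ia = 0.2S: 0.2·42.328 = 8.466 in (exactly 1600/189)
P − Ia = 18.970 − 8.466 = 198533/18900 ≈ 10.504 in (> 0, runoff occurs)
Q = (198533/18900)²/((198533/18900) + 8000/189) = (39415352089/357210000)/(998533/18900) = 39415352089/18872273700 in ≈ 2.089 in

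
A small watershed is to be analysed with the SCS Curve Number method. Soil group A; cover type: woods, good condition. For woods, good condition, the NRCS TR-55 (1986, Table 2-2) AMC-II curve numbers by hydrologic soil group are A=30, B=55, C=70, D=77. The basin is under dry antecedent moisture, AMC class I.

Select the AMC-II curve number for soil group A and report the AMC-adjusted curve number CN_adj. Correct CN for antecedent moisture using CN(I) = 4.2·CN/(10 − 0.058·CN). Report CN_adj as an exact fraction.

CN_adj = 900/59 ≈ 15.254

NRCS table: woods, good condition, soil group A → CN(II) = 30
Dry (AMC I): CN(I) = 4.2·30/(10 − 0.058·30) = 126/(413/50) = 900/59 ≈ 15.254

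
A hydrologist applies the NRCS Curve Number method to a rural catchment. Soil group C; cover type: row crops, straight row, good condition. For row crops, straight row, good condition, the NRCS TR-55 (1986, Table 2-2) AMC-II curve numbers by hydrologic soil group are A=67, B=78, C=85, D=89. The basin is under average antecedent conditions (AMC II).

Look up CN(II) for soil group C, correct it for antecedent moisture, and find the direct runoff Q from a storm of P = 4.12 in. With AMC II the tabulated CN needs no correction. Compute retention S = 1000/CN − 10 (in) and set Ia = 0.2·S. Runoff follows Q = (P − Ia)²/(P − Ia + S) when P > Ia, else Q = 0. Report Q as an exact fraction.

NRCS table: row crops, straight row, good condition, soil group C → CN(II) = 85
CN(II) = 85; AMC II needs no correction.
S = 1000/85 − 10 = 30/17 in ≈ 1.765 in
Ia = 0.2·(30/17) = 6/17 in ≈ 0.353 in
P − Ia = 4.120 − 0.353 = 1601/425 ≈ 3.767 in (> 0, runoff occurs)
Runoff Q = (P−Ia)²/(P−Ia+S) = (3.767)²/(3.767+1.765) = 2563201/999175 ≈ 2.565 in

Q = 2563201/999175 in ≈ 2.565 in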